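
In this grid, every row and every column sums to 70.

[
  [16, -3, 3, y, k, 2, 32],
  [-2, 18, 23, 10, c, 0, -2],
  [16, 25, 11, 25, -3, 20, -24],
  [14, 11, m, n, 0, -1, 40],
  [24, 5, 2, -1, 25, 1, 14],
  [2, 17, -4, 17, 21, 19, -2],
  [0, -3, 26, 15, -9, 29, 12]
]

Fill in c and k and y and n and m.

The known cells in row 2 total 47, leaving 70 − 47 = 23 for the blank.
The known cells in column 5 total 57, leaving 70 − 57 = 13 for the blank.
The known cells in row 1 total 63, leaving 70 − 63 = 7 for the blank.
The known cells in column 4 total 73, leaving 70 − 73 = -3 for the blank.
The known cells in row 4 total 61, leaving 70 − 61 = 9 for the blank.

c = 23, k = 13, y = 7, n = -3, m = 9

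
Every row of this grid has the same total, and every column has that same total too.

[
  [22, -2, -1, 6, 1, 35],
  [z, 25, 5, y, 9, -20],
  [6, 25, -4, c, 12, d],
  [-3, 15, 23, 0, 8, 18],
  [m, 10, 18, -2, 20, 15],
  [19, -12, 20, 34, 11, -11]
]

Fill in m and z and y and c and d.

m = 0, z = 17, y = 25, c = -2, d = 24

Rows 1 and 4 both sum to 61, so that's the common total.
The known cells in row 5 total 61, leaving 61 − 61 = 0 for the blank.
The known cells in column 1 total 44, leaving 61 − 44 = 17 for the blank.
The known cells in column 6 total 37, leaving 61 − 37 = 24 for the blank.
The known cells in row 3 total 63, leaving 61 − 63 = -2 for the blank.
The known cells in row 2 total 36, leaving 61 − 36 = 25 for the blank.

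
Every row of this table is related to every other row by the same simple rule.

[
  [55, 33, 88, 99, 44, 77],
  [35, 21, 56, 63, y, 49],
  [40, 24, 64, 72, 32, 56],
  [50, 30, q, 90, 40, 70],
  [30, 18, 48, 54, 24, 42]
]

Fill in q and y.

q = 80, y = 28

Each row is a constant multiple of every other row — this is a multiplication table with the headers hidden.
Row 4 is 90/99 = 10/11 times row 1, so its entry in column 3 is 88 × 10/11 = 80.
Row 2 is 63/99 = 7/11 times row 1, so its entry in column 5 is 44 × 7/11 = 28.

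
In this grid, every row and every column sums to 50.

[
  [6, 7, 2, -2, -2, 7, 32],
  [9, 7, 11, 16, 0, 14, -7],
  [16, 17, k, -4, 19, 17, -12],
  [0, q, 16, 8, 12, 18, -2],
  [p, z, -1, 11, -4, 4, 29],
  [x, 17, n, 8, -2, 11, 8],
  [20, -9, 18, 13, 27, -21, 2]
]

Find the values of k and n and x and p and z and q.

Row 4 has 0 + 16 + 8 + 12 + 18 − 2 = 52; the blank must be 50 − 52 = -2.
Row 3 has 16 + 17 − 4 + 19 + 17 − 12 = 53; the blank must be 50 − 53 = -3.
Column 2 has 7 + 7 + 17 − 2 + 17 − 9 = 37; the blank must be 50 − 37 = 13.
Row 5 has 13 − 1 + 11 − 4 + 4 + 29 = 52; the blank must be 50 − 52 = -2.
Column 1 has 6 + 9 + 16 + 0 − 2 + 20 = 49; the blank must be 50 − 49 = 1.
Row 6 has 1 + 17 + 8 − 2 + 11 + 8 = 43; the blank must be 50 − 43 = 7.

k = -3, n = 7, x = 1, p = -2, z = 13, q = -2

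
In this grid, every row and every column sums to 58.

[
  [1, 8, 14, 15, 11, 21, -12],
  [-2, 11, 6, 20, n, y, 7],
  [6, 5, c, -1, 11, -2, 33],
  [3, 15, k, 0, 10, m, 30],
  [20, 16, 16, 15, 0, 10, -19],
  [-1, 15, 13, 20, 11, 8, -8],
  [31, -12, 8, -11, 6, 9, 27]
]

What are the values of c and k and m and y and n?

c = 6, k = -5, m = 5, y = 7, n = 9

Column 5 has 11 + 11 + 10 + 0 + 11 + 6 = 49; the blank must be 58 − 49 = 9.
Row 2 has -2 + 11 + 6 + 20 + 9 + 7 = 51; the blank must be 58 − 51 = 7.
Row 3 has 6 + 5 − 1 + 11 − 2 + 33 = 52; the blank must be 58 − 52 = 6.
Column 3 has 14 + 6 + 6 + 16 + 13 + 8 = 63; the blank must be 58 − 63 = -5.
Row 4 has 3 + 15 − 5 + 0 + 10 + 30 = 53; the blank must be 58 − 53 = 5.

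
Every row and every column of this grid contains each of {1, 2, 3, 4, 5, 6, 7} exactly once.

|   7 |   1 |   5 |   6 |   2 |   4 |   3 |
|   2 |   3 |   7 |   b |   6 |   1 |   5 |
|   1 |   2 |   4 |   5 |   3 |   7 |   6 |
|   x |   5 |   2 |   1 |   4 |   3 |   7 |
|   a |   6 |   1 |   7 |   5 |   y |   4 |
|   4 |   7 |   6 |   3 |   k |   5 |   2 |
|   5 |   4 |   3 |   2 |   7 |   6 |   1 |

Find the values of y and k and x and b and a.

For row 6, column 5: row 6 already has {2, 3, 4, 5, 6, 7}; that leaves 1.
For row 4, column 1: row 4 already has {1, 2, 3, 4, 5, 7}; that leaves 6.
For row 5, column 1: column 1 already has {1, 2, 4, 5, 6, 7}; that leaves 3.
At (row 5, col 6): row 5 already has {1, 3, 4, 5, 6, 7}, so the value is 2.
For row 2, column 4: row 2 already has {1, 2, 3, 5, 6, 7}; that leaves 4.

y = 2, k = 1, x = 6, b = 4, a = 3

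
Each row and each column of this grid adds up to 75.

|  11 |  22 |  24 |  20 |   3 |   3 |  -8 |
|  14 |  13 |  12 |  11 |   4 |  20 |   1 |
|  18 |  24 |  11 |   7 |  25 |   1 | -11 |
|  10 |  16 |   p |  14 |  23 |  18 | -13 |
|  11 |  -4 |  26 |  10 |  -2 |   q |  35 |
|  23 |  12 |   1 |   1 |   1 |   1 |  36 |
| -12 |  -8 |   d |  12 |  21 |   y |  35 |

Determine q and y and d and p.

The known cells in row 5 total 76, leaving 75 − 76 = -1 for the blank.
The known cells in row 4 total 68, leaving 75 − 68 = 7 for the blank.
The known cells in column 3 total 81, leaving 75 − 81 = -6 for the blank.
The known cells in row 7 total 42, leaving 75 − 42 = 33 for the blank.

q = -1, y = 33, d = -6, p = 7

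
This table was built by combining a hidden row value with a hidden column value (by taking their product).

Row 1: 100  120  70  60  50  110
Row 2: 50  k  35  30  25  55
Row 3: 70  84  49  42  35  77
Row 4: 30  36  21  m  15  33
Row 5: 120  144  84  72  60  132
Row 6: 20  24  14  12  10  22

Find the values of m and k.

m = 18, k = 60

Each row is a constant multiple of every other row — this is a multiplication table with the headers hidden.
Row 4 is 21/70 = 3/10 times row 1, so its entry in column 4 is 60 × 3/10 = 18.
Row 2 is 35/70 = 1/2 times row 1, so its entry in column 2 is 120 × 1/2 = 60.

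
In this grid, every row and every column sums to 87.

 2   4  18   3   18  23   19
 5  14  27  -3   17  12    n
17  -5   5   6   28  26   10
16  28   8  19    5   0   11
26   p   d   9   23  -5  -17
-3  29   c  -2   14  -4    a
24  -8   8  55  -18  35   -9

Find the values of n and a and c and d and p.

Row 2: 5 + 14 + 27 − 3 + 17 + 12 = 72, so its missing entry is 87 − 72 = 15.
Column 7: 19 + 15 + 10 + 11 − 17 − 9 = 29, so its missing entry is 87 − 29 = 58.
Column 2: 4 + 14 − 5 + 28 + 29 − 8 = 62, so its missing entry is 87 − 62 = 25.
Row 5: 26 + 25 + 9 + 23 − 5 − 17 = 61, so its missing entry is 87 − 61 = 26.
Row 6: -3 + 29 − 2 + 14 − 4 + 58 = 92, so its missing entry is 87 − 92 = -5.

n = 15, a = 58, c = -5, d = 26, p = 25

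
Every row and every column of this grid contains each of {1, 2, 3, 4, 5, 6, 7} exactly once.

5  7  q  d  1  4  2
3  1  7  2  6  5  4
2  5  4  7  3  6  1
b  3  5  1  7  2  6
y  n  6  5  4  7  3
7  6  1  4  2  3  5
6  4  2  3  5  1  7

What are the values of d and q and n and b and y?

Cell (1,4): column 4 already has {1, 2, 3, 4, 5, 7} → 6.
At (row 4, col 1): row 4 already has {1, 2, 3, 5, 6, 7}, so the value is 4.
Cell (5,1): column 1 already has {2, 3, 4, 5, 6, 7} → 1.
For row 1, column 3: row 1 already has {1, 2, 4, 5, 6, 7}; that leaves 3.
Cell (5,2): row 5 already has {1, 3, 4, 5, 6, 7} → 2.

d = 6, q = 3, n = 2, b = 4, y = 1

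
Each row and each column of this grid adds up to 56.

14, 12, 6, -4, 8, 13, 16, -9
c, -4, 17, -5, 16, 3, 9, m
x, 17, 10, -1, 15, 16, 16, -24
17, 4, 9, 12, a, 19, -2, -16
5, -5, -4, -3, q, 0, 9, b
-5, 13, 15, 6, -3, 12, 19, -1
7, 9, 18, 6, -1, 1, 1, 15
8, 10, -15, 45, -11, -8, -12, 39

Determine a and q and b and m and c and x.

Row 4 has 17 + 4 + 9 + 12 + 19 − 2 − 16 = 43; the blank must be 56 − 43 = 13.
Column 5 has 8 + 16 + 15 + 13 − 3 − 1 − 11 = 37; the blank must be 56 − 37 = 19.
Row 3 has 17 + 10 − 1 + 15 + 16 + 16 − 24 = 49; the blank must be 56 − 49 = 7.
Column 1 has 14 + 7 + 17 + 5 − 5 + 7 + 8 = 53; the blank must be 56 − 53 = 3.
Row 2 has 3 − 4 + 17 − 5 + 16 + 3 + 9 = 39; the blank must be 56 − 39 = 17.
Row 5 has 5 − 5 − 4 − 3 + 19 + 0 + 9 = 21; the blank must be 56 − 21 = 35.

a = 13, q = 19, b = 35, m = 17, c = 3, x = 7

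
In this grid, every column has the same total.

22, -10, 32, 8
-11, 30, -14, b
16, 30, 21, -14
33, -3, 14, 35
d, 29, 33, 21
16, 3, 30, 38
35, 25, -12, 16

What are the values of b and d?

Columns 2 and 3 both add up to 104, so every column sums to 104.
Column 4: 8 − 14 + 35 + 21 + 38 + 16 = 104, so the missing entry is 104 − 104 = 0.
Column 1: 22 − 11 + 16 + 33 + 16 + 35 = 111, so the missing entry is 104 − 111 = -7.

b = 0, d = -7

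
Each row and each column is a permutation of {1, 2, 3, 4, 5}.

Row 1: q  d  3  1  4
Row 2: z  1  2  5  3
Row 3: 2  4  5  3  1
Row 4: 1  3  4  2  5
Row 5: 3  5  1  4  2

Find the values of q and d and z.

For row 2, column 1: row 2 already has {1, 2, 3, 5}; that leaves 4.
Cell (1,1): column 1 already has {1, 2, 3, 4} → 5.
Cell (1,2): row 1 already has {1, 3, 4, 5} → 2.

q = 5, d = 2, z = 4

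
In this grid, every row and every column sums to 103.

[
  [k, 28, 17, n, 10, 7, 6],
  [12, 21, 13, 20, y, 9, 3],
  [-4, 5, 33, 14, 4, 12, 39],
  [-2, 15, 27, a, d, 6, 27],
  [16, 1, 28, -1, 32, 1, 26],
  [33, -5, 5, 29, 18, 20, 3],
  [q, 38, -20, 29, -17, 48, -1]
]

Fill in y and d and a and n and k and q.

Row 2 has 12 + 21 + 13 + 20 + 9 + 3 = 78; the blank must be 103 − 78 = 25.
Column 5 has 10 + 25 + 4 + 32 + 18 − 17 = 72; the blank must be 103 − 72 = 31.
Row 4 has -2 + 15 + 27 + 31 + 6 + 27 = 104; the blank must be 103 − 104 = -1.
Column 4 has 20 + 14 − 1 − 1 + 29 + 29 = 90; the blank must be 103 − 90 = 13.
Row 1 has 28 + 17 + 13 + 10 + 7 + 6 = 81; the blank must be 103 − 81 = 22.
Row 7 has 38 − 20 + 29 − 17 + 48 − 1 = 77; the blank must be 103 − 77 = 26.

y = 25, d = 31, a = -1, n = 13, k = 22, q = 26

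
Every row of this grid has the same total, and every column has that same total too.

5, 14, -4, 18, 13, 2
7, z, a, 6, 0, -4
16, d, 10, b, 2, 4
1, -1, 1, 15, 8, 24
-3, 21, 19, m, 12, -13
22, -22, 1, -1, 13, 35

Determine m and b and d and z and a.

m = 12, b = -2, d = 18, z = 18, a = 21

Rows 1 and 4 both sum to 48, so that's the common total.
Column 3: -4 + 10 + 1 + 19 + 1 = 27, so its missing entry is 48 − 27 = 21.
Row 5: -3 + 21 + 19 + 12 − 13 = 36, so its missing entry is 48 − 36 = 12.
Row 2: 7 + 21 + 6 + 0 − 4 = 30, so its missing entry is 48 − 30 = 18.
Column 2: 14 + 18 − 1 + 21 − 22 = 30, so its missing entry is 48 − 30 = 18.
Row 3: 16 + 18 + 10 + 2 + 4 = 50, so its missing entry is 48 − 50 = -2.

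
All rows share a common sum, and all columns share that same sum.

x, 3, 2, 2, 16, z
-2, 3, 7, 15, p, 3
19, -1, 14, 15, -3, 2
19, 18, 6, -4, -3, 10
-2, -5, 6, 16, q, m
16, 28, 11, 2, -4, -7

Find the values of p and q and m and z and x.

Rows 3 and 4 both sum to 46, so that's the common total.
The known cells in column 1 total 50, leaving 46 − 50 = -4 for the blank.
The known cells in row 2 total 26, leaving 46 − 26 = 20 for the blank.
The known cells in column 5 total 26, leaving 46 − 26 = 20 for the blank.
The known cells in row 5 total 35, leaving 46 − 35 = 11 for the blank.
The known cells in row 1 total 19, leaving 46 − 19 = 27 for the blank.

p = 20, q = 20, m = 11, z = 27, x = -4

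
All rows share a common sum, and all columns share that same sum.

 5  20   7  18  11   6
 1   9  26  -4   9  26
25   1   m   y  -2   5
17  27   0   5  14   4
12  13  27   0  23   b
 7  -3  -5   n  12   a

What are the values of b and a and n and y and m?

Rows 1 and 2 both sum to 67, so that's the common total.
Row 5 has 12 + 13 + 27 + 0 + 23 = 75; the blank must be 67 − 75 = -8.
Column 6 has 6 + 26 + 5 + 4 − 8 = 33; the blank must be 67 − 33 = 34.
Column 3 has 7 + 26 + 0 + 27 − 5 = 55; the blank must be 67 − 55 = 12.
Row 3 has 25 + 1 + 12 − 2 + 5 = 41; the blank must be 67 − 41 = 26.
Row 6 has 7 − 3 − 5 + 12 + 34 = 45; the blank must be 67 − 45 = 22.

b = -8, a = 34, n = 22, y = 26, m = 12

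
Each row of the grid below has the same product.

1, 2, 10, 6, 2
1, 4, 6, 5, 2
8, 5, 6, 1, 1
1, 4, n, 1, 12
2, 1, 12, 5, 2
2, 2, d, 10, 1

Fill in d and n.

d = 6, n = 5

Rows 1 and 2 each multiply to 240, so every row has product 240.
Row 6: 2×2×10×1 = 40, so the missing entry is 240 ÷ 40 = 6.
Row 4: 1×4×1×12 = 48, so the missing entry is 240 ÷ 48 = 5.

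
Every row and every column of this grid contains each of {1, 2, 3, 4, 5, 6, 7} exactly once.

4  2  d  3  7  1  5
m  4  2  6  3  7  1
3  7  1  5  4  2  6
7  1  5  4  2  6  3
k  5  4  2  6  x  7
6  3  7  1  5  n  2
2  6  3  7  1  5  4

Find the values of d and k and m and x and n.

d = 6, k = 1, m = 5, x = 3, n = 4

For row 6, column 6: row 6 already has {1, 2, 3, 5, 6, 7}; that leaves 4.
Cell (5,6): column 6 already has {1, 2, 4, 5, 6, 7} → 3.
For row 5, column 1: row 5 already has {2, 3, 4, 5, 6, 7}; that leaves 1.
At (row 1, col 3): row 1 already has {1, 2, 3, 4, 5, 7}, so the value is 6.
For row 2, column 1: row 2 already has {1, 2, 3, 4, 6, 7}; that leaves 5.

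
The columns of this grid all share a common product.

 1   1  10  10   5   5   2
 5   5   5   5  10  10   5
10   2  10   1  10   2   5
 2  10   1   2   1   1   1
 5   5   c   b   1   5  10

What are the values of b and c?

Columns 2 and 7 each multiply to 500, so every column has product 500.
Column 4: 10×5×1×2 = 100, so the missing entry is 500 ÷ 100 = 5.
Column 3: 10×5×10×1 = 500, so the missing entry is 500 ÷ 500 = 1.

b = 5, c = 1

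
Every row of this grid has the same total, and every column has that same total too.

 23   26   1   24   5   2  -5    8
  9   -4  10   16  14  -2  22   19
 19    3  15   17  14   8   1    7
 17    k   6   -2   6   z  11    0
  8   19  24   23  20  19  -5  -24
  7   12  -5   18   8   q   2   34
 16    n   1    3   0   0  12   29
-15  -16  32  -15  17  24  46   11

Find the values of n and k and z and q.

n = 23, k = 21, z = 25, q = 8

Rows 1 and 2 both sum to 84, so that's the common total.
Row 7 has 16 + 1 + 3 + 0 + 0 + 12 + 29 = 61; the blank must be 84 − 61 = 23.
Column 2 has 26 − 4 + 3 + 19 + 12 + 23 − 16 = 63; the blank must be 84 − 63 = 21.
Row 6 has 7 + 12 − 5 + 18 + 8 + 2 + 34 = 76; the blank must be 84 − 76 = 8.
Row 4 has 17 + 21 + 6 − 2 + 6 + 11 + 0 = 59; the blank must be 84 − 59 = 25.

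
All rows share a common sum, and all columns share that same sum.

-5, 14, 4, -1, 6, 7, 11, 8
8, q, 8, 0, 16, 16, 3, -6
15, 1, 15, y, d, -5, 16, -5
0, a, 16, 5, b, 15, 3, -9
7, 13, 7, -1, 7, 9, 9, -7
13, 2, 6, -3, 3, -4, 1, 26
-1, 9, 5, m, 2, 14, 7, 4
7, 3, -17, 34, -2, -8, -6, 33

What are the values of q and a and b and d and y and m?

q = -1, a = 3, b = 11, d = 1, y = 6, m = 4

Rows 1 and 5 both sum to 44, so that's the common total.
Row 2: 8 + 8 + 0 + 16 + 16 + 3 − 6 = 45, so its missing entry is 44 − 45 = -1.
Column 2: 14 − 1 + 1 + 13 + 2 + 9 + 3 = 41, so its missing entry is 44 − 41 = 3.
Row 4: 0 + 3 + 16 + 5 + 15 + 3 − 9 = 33, so its missing entry is 44 − 33 = 11.
Column 5: 6 + 16 + 11 + 7 + 3 + 2 − 2 = 43, so its missing entry is 44 − 43 = 1.
Row 3: 15 + 1 + 15 + 1 − 5 + 16 − 5 = 38, so its missing entry is 44 − 38 = 6.
Row 7: -1 + 9 + 5 + 2 + 14 + 7 + 4 = 40, so its missing entry is 44 − 40 = 4.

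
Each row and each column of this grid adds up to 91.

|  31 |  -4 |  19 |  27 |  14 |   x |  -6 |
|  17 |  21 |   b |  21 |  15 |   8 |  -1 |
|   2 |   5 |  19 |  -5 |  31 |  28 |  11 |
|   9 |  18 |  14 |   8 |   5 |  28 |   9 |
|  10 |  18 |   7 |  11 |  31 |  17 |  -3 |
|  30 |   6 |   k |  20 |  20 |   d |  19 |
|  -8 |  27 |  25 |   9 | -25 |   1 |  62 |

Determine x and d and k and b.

x = 10, d = -1, k = -3, b = 10

The known cells in row 2 total 81, leaving 91 − 81 = 10 for the blank.
The known cells in row 1 total 81, leaving 91 − 81 = 10 for the blank.
The known cells in column 6 total 92, leaving 91 − 92 = -1 for the blank.
The known cells in row 6 total 94, leaving 91 − 94 = -3 for the blank.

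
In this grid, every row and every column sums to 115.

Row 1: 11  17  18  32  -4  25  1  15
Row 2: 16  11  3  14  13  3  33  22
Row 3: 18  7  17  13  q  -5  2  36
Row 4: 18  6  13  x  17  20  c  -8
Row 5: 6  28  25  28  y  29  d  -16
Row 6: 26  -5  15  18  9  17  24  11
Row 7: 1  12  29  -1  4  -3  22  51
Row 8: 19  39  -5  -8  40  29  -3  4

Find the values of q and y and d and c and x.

Row 3 has 18 + 7 + 17 + 13 − 5 + 2 + 36 = 88; the blank must be 115 − 88 = 27.
Column 5 has -4 + 13 + 27 + 17 + 9 + 4 + 40 = 106; the blank must be 115 − 106 = 9.
Row 5 has 6 + 28 + 25 + 28 + 9 + 29 − 16 = 109; the blank must be 115 − 109 = 6.
Column 4 has 32 + 14 + 13 + 28 + 18 − 1 − 8 = 96; the blank must be 115 − 96 = 19.
Row 4 has 18 + 6 + 13 + 19 + 17 + 20 − 8 = 85; the blank must be 115 − 85 = 30.

q = 27, y = 9, d = 6, c = 30, x = 19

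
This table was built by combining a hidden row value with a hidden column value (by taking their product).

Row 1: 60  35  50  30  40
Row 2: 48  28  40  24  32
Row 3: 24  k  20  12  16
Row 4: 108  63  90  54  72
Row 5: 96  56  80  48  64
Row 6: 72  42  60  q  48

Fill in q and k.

Each row is a constant multiple of every other row — this is a multiplication table with the headers hidden.
Row 6 is 72/60 = 6/5 times row 1, so its entry in column 4 is 30 × 6/5 = 36.
Row 3 is 24/60 = 2/5 times row 1, so its entry in column 2 is 35 × 2/5 = 14.

q = 36, k = 14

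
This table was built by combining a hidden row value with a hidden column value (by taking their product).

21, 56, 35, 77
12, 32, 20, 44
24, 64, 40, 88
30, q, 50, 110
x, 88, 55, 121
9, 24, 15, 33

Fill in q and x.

q = 80, x = 33

Each row is a constant multiple of every other row — this is a multiplication table with the headers hidden.
Row 4 is 50/35 = 10/7 times row 1, so its entry in column 2 is 56 × 10/7 = 80.
Row 5 is 55/35 = 11/7 times row 1, so its entry in column 1 is 21 × 11/7 = 33.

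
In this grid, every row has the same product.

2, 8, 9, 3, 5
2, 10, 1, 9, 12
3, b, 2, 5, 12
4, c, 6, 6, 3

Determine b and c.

Rows 1 and 2 each multiply to 2160, so every row has product 2160.
Row 3: 3×2×5×12 = 360, so the missing entry is 2160 ÷ 360 = 6.
Row 4: 4×6×6×3 = 432, so the missing entry is 2160 ÷ 432 = 5.

b = 6, c = 5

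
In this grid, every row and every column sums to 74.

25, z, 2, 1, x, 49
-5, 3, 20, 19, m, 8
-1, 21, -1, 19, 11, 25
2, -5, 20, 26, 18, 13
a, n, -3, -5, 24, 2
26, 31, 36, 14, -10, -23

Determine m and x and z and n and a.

Column 1 has 25 − 5 − 1 + 2 + 26 = 47; the blank must be 74 − 47 = 27.
Row 2 has -5 + 3 + 20 + 19 + 8 = 45; the blank must be 74 − 45 = 29.
Column 5 has 29 + 11 + 18 + 24 − 10 = 72; the blank must be 74 − 72 = 2.
Row 1 has 25 + 2 + 1 + 2 + 49 = 79; the blank must be 74 − 79 = -5.
Row 5 has 27 − 3 − 5 + 24 + 2 = 45; the blank must be 74 − 45 = 29.

m = 29, x = 2, z = -5, n = 29, a = 27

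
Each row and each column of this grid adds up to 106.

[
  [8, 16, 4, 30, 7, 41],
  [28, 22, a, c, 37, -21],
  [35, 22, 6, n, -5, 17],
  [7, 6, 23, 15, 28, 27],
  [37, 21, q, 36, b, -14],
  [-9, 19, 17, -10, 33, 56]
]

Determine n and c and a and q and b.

The known cells in column 5 total 100, leaving 106 − 100 = 6 for the blank.
The known cells in row 5 total 86, leaving 106 − 86 = 20 for the blank.
The known cells in column 3 total 70, leaving 106 − 70 = 36 for the blank.
The known cells in row 3 total 75, leaving 106 − 75 = 31 for the blank.
The known cells in row 2 total 102, leaving 106 − 102 = 4 for the blank.

n = 31, c = 4, a = 36, q = 20, b = 6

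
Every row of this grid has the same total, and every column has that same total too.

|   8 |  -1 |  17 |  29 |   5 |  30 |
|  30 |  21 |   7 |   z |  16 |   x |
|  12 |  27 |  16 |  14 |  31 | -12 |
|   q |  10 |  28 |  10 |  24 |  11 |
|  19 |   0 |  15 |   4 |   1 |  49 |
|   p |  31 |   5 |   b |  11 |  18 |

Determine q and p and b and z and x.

q = 5, p = 14, b = 9, z = 22, x = -8

Rows 1 and 3 both sum to 88, so that's the common total.
The known cells in column 6 total 96, leaving 88 − 96 = -8 for the blank.
The known cells in row 4 total 83, leaving 88 − 83 = 5 for the blank.
The known cells in column 1 total 74, leaving 88 − 74 = 14 for the blank.
The known cells in row 6 total 79, leaving 88 − 79 = 9 for the blank.
The known cells in row 2 total 66, leaving 88 − 66 = 22 for the blank.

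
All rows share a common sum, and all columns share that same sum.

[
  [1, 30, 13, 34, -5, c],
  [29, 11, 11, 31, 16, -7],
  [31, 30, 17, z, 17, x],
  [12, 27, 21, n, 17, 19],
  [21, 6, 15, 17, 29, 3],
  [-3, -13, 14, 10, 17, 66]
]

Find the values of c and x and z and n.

Rows 2 and 5 both sum to 91, so that's the common total.
Row 4: 12 + 27 + 21 + 17 + 19 = 96, so its missing entry is 91 − 96 = -5.
Column 4: 34 + 31 − 5 + 17 + 10 = 87, so its missing entry is 91 − 87 = 4.
Row 3: 31 + 30 + 17 + 4 + 17 = 99, so its missing entry is 91 − 99 = -8.
Row 1: 1 + 30 + 13 + 34 − 5 = 73, so its missing entry is 91 − 73 = 18.

c = 18, x = -8, z = 4, n = -5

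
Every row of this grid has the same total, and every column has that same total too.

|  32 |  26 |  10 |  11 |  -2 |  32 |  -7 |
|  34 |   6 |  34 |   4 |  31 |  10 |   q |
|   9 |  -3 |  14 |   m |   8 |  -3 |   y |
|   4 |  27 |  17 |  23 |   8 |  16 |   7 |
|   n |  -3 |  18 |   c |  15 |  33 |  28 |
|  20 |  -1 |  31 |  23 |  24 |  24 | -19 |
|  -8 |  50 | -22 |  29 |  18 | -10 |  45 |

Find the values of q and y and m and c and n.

q = -17, y = 65, m = 12, c = 0, n = 11

Rows 1 and 4 both sum to 102, so that's the common total.
Column 1 has 32 + 34 + 9 + 4 + 20 − 8 = 91; the blank must be 102 − 91 = 11.
Row 5 has 11 − 3 + 18 + 15 + 33 + 28 = 102; the blank must be 102 − 102 = 0.
Column 4 has 11 + 4 + 23 + 0 + 23 + 29 = 90; the blank must be 102 − 90 = 12.
Row 3 has 9 − 3 + 14 + 12 + 8 − 3 = 37; the blank must be 102 − 37 = 65.
Row 2 has 34 + 6 + 34 + 4 + 31 + 10 = 119; the blank must be 102 − 119 = -17.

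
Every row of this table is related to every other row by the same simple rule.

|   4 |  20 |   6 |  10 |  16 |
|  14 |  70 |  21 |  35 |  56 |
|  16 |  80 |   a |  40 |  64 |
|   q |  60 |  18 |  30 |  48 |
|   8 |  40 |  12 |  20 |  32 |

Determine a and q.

a = 24, q = 12

Each row is a constant multiple of every other row — this is a multiplication table with the headers hidden.
Row 3 is 64/16 = 4/1 times row 1, so its entry in column 3 is 6 × 4/1 = 24.
Row 4 is 48/16 = 3/1 times row 1, so its entry in column 1 is 4 × 3/1 = 12.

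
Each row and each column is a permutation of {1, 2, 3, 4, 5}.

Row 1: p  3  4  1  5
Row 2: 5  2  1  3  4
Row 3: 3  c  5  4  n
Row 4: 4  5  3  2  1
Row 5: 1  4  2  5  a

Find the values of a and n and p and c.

For row 5, column 5: row 5 already has {1, 2, 4, 5}; that leaves 3.
At (row 3, col 5): column 5 already has {1, 3, 4, 5}, so the value is 2.
At (row 3, col 2): row 3 already has {2, 3, 4, 5}, so the value is 1.
At (row 1, col 1): row 1 already has {1, 3, 4, 5}, so the value is 2.

a = 3, n = 2, p = 2, c = 1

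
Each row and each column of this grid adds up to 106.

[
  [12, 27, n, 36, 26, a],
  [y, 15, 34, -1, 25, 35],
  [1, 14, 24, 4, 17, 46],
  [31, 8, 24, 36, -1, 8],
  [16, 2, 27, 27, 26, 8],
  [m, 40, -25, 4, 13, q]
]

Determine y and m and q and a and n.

y = -2, m = 48, q = 26, a = -17, n = 22

Column 3 has 34 + 24 + 24 + 27 − 25 = 84; the blank must be 106 − 84 = 22.
Row 1 has 12 + 27 + 22 + 36 + 26 = 123; the blank must be 106 − 123 = -17.
Column 6 has -17 + 35 + 46 + 8 + 8 = 80; the blank must be 106 − 80 = 26.
Row 6 has 40 − 25 + 4 + 13 + 26 = 58; the blank must be 106 − 58 = 48.
Row 2 has 15 + 34 − 1 + 25 + 35 = 108; the blank must be 106 − 108 = -2.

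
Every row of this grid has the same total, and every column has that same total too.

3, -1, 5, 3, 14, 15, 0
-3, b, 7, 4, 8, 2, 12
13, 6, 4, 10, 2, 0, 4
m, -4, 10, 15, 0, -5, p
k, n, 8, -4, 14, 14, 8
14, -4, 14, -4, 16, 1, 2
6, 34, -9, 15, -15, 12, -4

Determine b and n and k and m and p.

Rows 1 and 3 both sum to 39, so that's the common total.
Row 2 has -3 + 7 + 4 + 8 + 2 + 12 = 30; the blank must be 39 − 30 = 9.
Column 7 has 0 + 12 + 4 + 8 + 2 − 4 = 22; the blank must be 39 − 22 = 17.
Row 4 has -4 + 10 + 15 + 0 − 5 + 17 = 33; the blank must be 39 − 33 = 6.
Column 1 has 3 − 3 + 13 + 6 + 14 + 6 = 39; the blank must be 39 − 39 = 0.
Row 5 has 0 + 8 − 4 + 14 + 14 + 8 = 40; the blank must be 39 − 40 = -1.

b = 9, n = -1, k = 0, m = 6, p = 17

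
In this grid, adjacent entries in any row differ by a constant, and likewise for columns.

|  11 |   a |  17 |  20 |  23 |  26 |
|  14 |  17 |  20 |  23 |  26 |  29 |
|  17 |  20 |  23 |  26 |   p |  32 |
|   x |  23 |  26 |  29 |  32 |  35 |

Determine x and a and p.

x = 20, a = 14, p = 29

Along each row the entries change by 3 per step; down each column they change by 3.
Row 4: from 23 at column 2, stepping by 3 to column 1 gives 20.
Row 1: from 11 at column 1, stepping by 3 to column 2 gives 14.
Row 3: from 17 at column 1, stepping by 3 to column 5 gives 29.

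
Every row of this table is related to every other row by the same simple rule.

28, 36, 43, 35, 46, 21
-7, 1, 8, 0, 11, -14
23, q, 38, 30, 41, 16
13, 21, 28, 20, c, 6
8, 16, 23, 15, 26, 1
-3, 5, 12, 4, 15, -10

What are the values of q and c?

q = 31, c = 31

The difference between any two rows is the same in every column — this is an addition table with the headers hidden.
Row 3 minus row 1 is 38 − 43 = -5, so its entry in column 2 is 36 + (-5) = 31.
Row 4 minus row 1 is 28 − 43 = -15, so its entry in column 5 is 46 + (-15) = 31.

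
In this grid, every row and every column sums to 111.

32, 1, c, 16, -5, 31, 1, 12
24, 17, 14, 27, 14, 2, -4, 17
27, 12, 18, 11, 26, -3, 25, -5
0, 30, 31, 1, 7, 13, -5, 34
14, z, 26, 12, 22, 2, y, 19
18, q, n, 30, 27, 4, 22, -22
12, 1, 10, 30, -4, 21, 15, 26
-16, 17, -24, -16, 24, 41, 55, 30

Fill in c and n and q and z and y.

The known cells in column 7 total 109, leaving 111 − 109 = 2 for the blank.
The known cells in row 1 total 88, leaving 111 − 88 = 23 for the blank.
The known cells in row 5 total 97, leaving 111 − 97 = 14 for the blank.
The known cells in column 2 total 92, leaving 111 − 92 = 19 for the blank.
The known cells in row 6 total 98, leaving 111 − 98 = 13 for the blank.

c = 23, n = 13, q = 19, z = 14, y = 2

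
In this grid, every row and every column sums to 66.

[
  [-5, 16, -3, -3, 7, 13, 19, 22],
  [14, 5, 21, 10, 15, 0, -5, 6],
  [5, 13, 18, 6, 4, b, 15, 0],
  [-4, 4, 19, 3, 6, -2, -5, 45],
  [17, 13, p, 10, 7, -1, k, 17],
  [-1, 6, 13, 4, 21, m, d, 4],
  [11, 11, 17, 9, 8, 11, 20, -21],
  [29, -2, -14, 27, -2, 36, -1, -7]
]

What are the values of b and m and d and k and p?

The known cells in column 3 total 71, leaving 66 − 71 = -5 for the blank.
The known cells in row 5 total 58, leaving 66 − 58 = 8 for the blank.
The known cells in column 7 total 51, leaving 66 − 51 = 15 for the blank.
The known cells in row 6 total 62, leaving 66 − 62 = 4 for the blank.
The known cells in row 3 total 61, leaving 66 − 61 = 5 for the blank.

b = 5, m = 4, d = 15, k = 8, p = -5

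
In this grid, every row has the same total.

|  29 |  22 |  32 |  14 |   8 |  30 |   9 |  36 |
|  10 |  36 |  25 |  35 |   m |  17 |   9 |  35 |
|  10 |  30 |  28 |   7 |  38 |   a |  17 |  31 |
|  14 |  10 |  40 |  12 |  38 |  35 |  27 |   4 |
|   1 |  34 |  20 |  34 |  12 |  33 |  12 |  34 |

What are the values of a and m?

a = 19, m = 13

Row 1 sums to 180 and so does row 5; that's the common total.
In row 3 the known cells total 161, leaving 180 − 161 = 19.
In row 2 the known cells total 167, leaving 180 − 167 = 13.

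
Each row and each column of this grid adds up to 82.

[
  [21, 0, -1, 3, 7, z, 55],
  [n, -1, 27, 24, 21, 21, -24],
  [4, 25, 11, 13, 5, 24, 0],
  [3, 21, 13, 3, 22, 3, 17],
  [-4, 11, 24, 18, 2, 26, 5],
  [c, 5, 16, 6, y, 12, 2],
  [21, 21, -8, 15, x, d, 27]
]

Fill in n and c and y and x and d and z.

The known cells in row 1 total 85, leaving 82 − 85 = -3 for the blank.
The known cells in column 6 total 83, leaving 82 − 83 = -1 for the blank.
The known cells in row 7 total 75, leaving 82 − 75 = 7 for the blank.
The known cells in column 5 total 64, leaving 82 − 64 = 18 for the blank.
The known cells in row 6 total 59, leaving 82 − 59 = 23 for the blank.
The known cells in row 2 total 68, leaving 82 − 68 = 14 for the blank.

n = 14, c = 23, y = 18, x = 7, d = -1, z = -3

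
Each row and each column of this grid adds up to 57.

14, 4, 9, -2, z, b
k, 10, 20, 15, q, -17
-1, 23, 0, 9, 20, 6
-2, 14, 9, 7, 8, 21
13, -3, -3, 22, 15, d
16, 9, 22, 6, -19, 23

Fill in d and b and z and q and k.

Row 5: 13 − 3 − 3 + 22 + 15 = 44, so its missing entry is 57 − 44 = 13.
Column 6: -17 + 6 + 21 + 13 + 23 = 46, so its missing entry is 57 − 46 = 11.
Row 1: 14 + 4 + 9 − 2 + 11 = 36, so its missing entry is 57 − 36 = 21.
Column 5: 21 + 20 + 8 + 15 − 19 = 45, so its missing entry is 57 − 45 = 12.
Row 2: 10 + 20 + 15 + 12 − 17 = 40, so its missing entry is 57 − 40 = 17.

d = 13, b = 11, z = 21, q = 12, k = 17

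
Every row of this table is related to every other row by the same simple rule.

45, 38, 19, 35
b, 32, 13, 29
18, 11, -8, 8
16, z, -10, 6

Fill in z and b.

z = 9, b = 39

The difference between any two rows is the same in every column — this is an addition table with the headers hidden.
Row 4 minus row 1 is 6 − 35 = -29, so its entry in column 2 is 38 + (-29) = 9.
Row 2 minus row 1 is 29 − 35 = -6, so its entry in column 1 is 45 + (-6) = 39.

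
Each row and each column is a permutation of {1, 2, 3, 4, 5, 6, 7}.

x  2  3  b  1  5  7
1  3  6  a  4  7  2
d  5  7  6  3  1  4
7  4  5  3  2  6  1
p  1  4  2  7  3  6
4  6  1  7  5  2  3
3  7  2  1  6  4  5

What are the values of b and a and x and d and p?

b = 4, a = 5, x = 6, d = 2, p = 5

For row 5, column 1: row 5 already has {1, 2, 3, 4, 6, 7}; that leaves 5.
At (row 3, col 1): row 3 already has {1, 3, 4, 5, 6, 7}, so the value is 2.
At (row 1, col 1): column 1 already has {1, 2, 3, 4, 5, 7}, so the value is 6.
For row 1, column 4: row 1 already has {1, 2, 3, 5, 6, 7}; that leaves 4.
For row 2, column 4: row 2 already has {1, 2, 3, 4, 6, 7}; that leaves 5.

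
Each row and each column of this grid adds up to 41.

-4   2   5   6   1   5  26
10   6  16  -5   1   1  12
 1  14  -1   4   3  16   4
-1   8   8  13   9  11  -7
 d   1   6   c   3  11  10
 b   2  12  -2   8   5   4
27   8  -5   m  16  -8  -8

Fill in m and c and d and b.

Row 7 has 27 + 8 − 5 + 16 − 8 − 8 = 30; the blank must be 41 − 30 = 11.
Row 6 has 2 + 12 − 2 + 8 + 5 + 4 = 29; the blank must be 41 − 29 = 12.
Column 1 has -4 + 10 + 1 − 1 + 12 + 27 = 45; the blank must be 41 − 45 = -4.
Row 5 has -4 + 1 + 6 + 3 + 11 + 10 = 27; the blank must be 41 − 27 = 14.

m = 11, c = 14, d = -4, b = 12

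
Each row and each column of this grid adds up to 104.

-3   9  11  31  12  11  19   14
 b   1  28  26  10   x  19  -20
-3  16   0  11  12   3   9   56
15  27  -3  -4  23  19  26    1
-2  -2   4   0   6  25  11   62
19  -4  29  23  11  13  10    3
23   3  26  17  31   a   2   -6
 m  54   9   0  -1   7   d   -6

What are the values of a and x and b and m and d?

a = 8, x = 18, b = 22, m = 33, d = 8

Row 7 has 23 + 3 + 26 + 17 + 31 + 2 − 6 = 96; the blank must be 104 − 96 = 8.
Column 6 has 11 + 3 + 19 + 25 + 13 + 8 + 7 = 86; the blank must be 104 − 86 = 18.
Column 7 has 19 + 19 + 9 + 26 + 11 + 10 + 2 = 96; the blank must be 104 − 96 = 8.
Row 8 has 54 + 9 + 0 − 1 + 7 + 8 − 6 = 71; the blank must be 104 − 71 = 33.
Row 2 has 1 + 28 + 26 + 10 + 18 + 19 − 20 = 82; the blank must be 104 − 82 = 22.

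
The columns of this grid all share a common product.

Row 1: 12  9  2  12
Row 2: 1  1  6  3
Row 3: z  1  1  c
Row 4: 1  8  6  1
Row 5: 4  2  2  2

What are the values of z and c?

z = 3, c = 2

Columns 2 and 3 each multiply to 144, so every column has product 144.
Column 1: 12×1×1×4 = 48, so the missing entry is 144 ÷ 48 = 3.
Column 4: 12×3×1×2 = 72, so the missing entry is 144 ÷ 72 = 2.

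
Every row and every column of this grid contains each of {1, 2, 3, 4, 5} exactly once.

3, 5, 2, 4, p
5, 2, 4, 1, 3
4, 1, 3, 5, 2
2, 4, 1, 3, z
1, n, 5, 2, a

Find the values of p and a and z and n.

Cell (5,2): column 2 already has {1, 2, 4, 5} → 3.
Cell (5,5): row 5 already has {1, 2, 3, 5} → 4.
At (row 4, col 5): row 4 already has {1, 2, 3, 4}, so the value is 5.
Cell (1,5): row 1 already has {2, 3, 4, 5} → 1.

p = 1, a = 4, z = 5, n = 3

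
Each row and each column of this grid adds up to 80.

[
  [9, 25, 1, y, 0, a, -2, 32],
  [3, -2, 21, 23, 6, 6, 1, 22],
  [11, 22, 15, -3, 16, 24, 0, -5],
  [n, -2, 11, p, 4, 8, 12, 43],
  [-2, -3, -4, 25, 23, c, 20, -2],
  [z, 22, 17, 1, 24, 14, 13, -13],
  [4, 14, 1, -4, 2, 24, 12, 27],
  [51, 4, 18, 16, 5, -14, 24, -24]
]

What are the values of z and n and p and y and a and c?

z = 2, n = 2, p = 2, y = 20, a = -5, c = 23

The known cells in row 5 total 57, leaving 80 − 57 = 23 for the blank.
The known cells in row 6 total 78, leaving 80 − 78 = 2 for the blank.
The known cells in column 1 total 78, leaving 80 − 78 = 2 for the blank.
The known cells in row 4 total 78, leaving 80 − 78 = 2 for the blank.
The known cells in column 4 total 60, leaving 80 − 60 = 20 for the blank.
The known cells in row 1 total 85, leaving 80 − 85 = -5 for the blank.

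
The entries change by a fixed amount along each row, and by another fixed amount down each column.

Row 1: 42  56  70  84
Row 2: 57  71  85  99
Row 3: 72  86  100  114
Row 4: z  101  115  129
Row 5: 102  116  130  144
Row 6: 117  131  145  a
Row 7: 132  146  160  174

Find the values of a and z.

Along each row the entries change by 14 per step; down each column they change by 15.
Row 6: from 117 at column 1, stepping by 14 to column 4 gives 159.
Row 4: from 101 at column 2, stepping by 14 to column 1 gives 87.

a = 159, z = 87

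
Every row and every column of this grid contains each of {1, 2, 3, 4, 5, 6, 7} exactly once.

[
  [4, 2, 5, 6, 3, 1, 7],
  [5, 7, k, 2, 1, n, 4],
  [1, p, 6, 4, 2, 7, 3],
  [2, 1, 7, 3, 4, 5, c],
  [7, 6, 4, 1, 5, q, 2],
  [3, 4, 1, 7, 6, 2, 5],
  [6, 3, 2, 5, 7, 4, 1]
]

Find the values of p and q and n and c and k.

At (row 2, col 3): column 3 already has {1, 2, 4, 5, 6, 7}, so the value is 3.
For row 3, column 2: row 3 already has {1, 2, 3, 4, 6, 7}; that leaves 5.
At (row 2, col 6): row 2 already has {1, 2, 3, 4, 5, 7}, so the value is 6.
Cell (5,6): row 5 already has {1, 2, 4, 5, 6, 7} → 3.
At (row 4, col 7): row 4 already has {1, 2, 3, 4, 5, 7}, so the value is 6.

p = 5, q = 3, n = 6, c = 6, k = 3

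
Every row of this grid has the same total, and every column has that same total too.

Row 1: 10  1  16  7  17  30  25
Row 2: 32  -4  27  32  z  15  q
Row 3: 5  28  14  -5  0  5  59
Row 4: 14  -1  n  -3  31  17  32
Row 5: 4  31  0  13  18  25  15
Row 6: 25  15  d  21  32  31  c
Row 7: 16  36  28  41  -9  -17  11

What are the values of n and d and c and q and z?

n = 16, d = 5, c = -23, q = -13, z = 17

Rows 1 and 3 both sum to 106, so that's the common total.
The known cells in column 5 total 89, leaving 106 − 89 = 17 for the blank.
The known cells in row 2 total 119, leaving 106 − 119 = -13 for the blank.
The known cells in column 7 total 129, leaving 106 − 129 = -23 for the blank.
The known cells in row 4 total 90, leaving 106 − 90 = 16 for the blank.
The known cells in row 6 total 101, leaving 106 − 101 = 5 for the blank.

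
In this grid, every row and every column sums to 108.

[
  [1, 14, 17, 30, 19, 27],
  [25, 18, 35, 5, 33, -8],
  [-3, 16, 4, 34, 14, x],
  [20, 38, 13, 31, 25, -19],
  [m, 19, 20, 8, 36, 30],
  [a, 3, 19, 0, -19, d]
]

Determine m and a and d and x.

m = -5, a = 70, d = 35, x = 43

Row 3 has -3 + 16 + 4 + 34 + 14 = 65; the blank must be 108 − 65 = 43.
Row 5 has 19 + 20 + 8 + 36 + 30 = 113; the blank must be 108 − 113 = -5.
Column 1 has 1 + 25 − 3 + 20 − 5 = 38; the blank must be 108 − 38 = 70.
Row 6 has 70 + 3 + 19 + 0 − 19 = 73; the blank must be 108 − 73 = 35.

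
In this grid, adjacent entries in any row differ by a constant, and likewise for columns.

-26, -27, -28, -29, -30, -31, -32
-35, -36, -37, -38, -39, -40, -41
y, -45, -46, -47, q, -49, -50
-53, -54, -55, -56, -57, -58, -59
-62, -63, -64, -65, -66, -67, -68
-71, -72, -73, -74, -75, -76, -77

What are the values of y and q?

Along each row the entries change by -1 per step; down each column they change by -9.
Row 3: from -45 at column 2, stepping by -1 to column 1 gives -44.
Row 3: from -45 at column 2, stepping by -1 to column 5 gives -48.

y = -44, q = -48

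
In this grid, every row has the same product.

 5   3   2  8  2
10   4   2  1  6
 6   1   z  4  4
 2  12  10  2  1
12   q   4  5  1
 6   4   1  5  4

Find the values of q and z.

q = 2, z = 5

Rows 2 and 6 each multiply to 480, so every row has product 480.
Row 5: 12×4×5×1 = 240, so the missing entry is 480 ÷ 240 = 2.
Row 3: 6×1×4×4 = 96, so the missing entry is 480 ÷ 96 = 5.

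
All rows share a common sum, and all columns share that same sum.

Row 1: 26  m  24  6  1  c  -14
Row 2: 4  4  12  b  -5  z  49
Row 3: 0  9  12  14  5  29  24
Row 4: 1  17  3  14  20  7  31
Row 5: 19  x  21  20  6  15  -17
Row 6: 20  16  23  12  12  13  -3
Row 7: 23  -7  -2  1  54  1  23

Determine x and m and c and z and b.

Rows 3 and 4 both sum to 93, so that's the common total.
Row 5 has 19 + 21 + 20 + 6 + 15 − 17 = 64; the blank must be 93 − 64 = 29.
Column 2 has 4 + 9 + 17 + 29 + 16 − 7 = 68; the blank must be 93 − 68 = 25.
Row 1 has 26 + 25 + 24 + 6 + 1 − 14 = 68; the blank must be 93 − 68 = 25.
Column 6 has 25 + 29 + 7 + 15 + 13 + 1 = 90; the blank must be 93 − 90 = 3.
Row 2 has 4 + 4 + 12 − 5 + 3 + 49 = 67; the blank must be 93 − 67 = 26.

x = 29, m = 25, c = 25, z = 3, b = 26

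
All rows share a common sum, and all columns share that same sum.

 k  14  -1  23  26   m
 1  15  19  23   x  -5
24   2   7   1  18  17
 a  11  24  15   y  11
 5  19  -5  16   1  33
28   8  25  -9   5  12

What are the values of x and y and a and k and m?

Rows 3 and 5 both sum to 69, so that's the common total.
Row 2: 1 + 15 + 19 + 23 − 5 = 53, so its missing entry is 69 − 53 = 16.
Column 5: 26 + 16 + 18 + 1 + 5 = 66, so its missing entry is 69 − 66 = 3.
Row 4: 11 + 24 + 15 + 3 + 11 = 64, so its missing entry is 69 − 64 = 5.
Column 1: 1 + 24 + 5 + 5 + 28 = 63, so its missing entry is 69 − 63 = 6.
Row 1: 6 + 14 − 1 + 23 + 26 = 68, so its missing entry is 69 − 68 = 1.

x = 16, y = 3, a = 5, k = 6, m = 1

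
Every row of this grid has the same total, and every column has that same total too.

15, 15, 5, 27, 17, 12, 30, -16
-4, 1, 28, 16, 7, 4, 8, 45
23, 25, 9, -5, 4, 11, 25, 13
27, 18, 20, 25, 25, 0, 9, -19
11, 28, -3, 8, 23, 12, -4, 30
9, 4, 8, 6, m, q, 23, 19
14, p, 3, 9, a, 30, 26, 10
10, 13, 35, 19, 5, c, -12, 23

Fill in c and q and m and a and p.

Rows 1 and 2 both sum to 105, so that's the common total.
The known cells in column 2 total 104, leaving 105 − 104 = 1 for the blank.
The known cells in row 7 total 93, leaving 105 − 93 = 12 for the blank.
The known cells in column 5 total 93, leaving 105 − 93 = 12 for the blank.
The known cells in row 6 total 81, leaving 105 − 81 = 24 for the blank.
The known cells in row 8 total 93, leaving 105 − 93 = 12 for the blank.

c = 12, q = 24, m = 12, a = 12, p = 1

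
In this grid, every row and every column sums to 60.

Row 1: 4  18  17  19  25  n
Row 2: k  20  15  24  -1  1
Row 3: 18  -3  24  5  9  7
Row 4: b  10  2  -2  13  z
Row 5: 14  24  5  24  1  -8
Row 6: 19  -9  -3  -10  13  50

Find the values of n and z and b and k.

Row 2 has 20 + 15 + 24 − 1 + 1 = 59; the blank must be 60 − 59 = 1.
Row 1 has 4 + 18 + 17 + 19 + 25 = 83; the blank must be 60 − 83 = -23.
Column 6 has -23 + 1 + 7 − 8 + 50 = 27; the blank must be 60 − 27 = 33.
Row 4 has 10 + 2 − 2 + 13 + 33 = 56; the blank must be 60 − 56 = 4.

n = -23, z = 33, b = 4, k = 1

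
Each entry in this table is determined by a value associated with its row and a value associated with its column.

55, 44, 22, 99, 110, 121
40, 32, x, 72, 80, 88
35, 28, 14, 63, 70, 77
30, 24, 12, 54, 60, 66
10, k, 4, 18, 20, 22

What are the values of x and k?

Each row is a constant multiple of every other row — this is a multiplication table with the headers hidden.
Row 2 is 72/99 = 8/11 times row 1, so its entry in column 3 is 22 × 8/11 = 16.
Row 5 is 18/99 = 2/11 times row 1, so its entry in column 2 is 44 × 2/11 = 8.

x = 16, k = 8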